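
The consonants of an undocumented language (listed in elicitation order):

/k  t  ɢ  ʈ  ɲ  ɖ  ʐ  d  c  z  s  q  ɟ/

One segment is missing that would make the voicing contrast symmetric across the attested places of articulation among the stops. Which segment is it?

place of articulation  voiceless  voiced  
alveolar          t         d       
retroflex         ʈ         ɖ       
palatal           c         ɟ       
velar             k         —       
uvular            q         ɢ       
The velar row has no voiced member, so the gap is the voiced velar stop /ɡ/.

/ɡ/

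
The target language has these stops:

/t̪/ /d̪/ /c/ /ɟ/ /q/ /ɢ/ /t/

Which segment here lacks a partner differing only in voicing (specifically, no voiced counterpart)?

/t/

Dental: /t̪/ ~ /d̪/
Palatal: /c/ ~ /ɟ/
Uvular: /q/ ~ /ɢ/
Alveolar: only /t/ (voiceless); no voiced partner.
So /t/ is the unpaired segment.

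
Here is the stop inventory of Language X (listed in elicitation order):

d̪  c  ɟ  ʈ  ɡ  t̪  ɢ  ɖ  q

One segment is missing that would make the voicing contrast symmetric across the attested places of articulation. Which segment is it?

place of articulation  voiceless  voiced  
dental            t̪        d̪      
retroflex         ʈ         ɖ       
palatal           c         ɟ       
velar             —         ɡ       
uvular            q         ɢ       
The velar row has no voiceless member, so the gap is the voiceless velar stop /k/.

/k/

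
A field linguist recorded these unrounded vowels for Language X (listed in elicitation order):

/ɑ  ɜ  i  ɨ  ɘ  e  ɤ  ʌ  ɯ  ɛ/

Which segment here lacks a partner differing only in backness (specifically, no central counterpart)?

High: /i/ ~ /ɨ/ ~ /ɯ/
High-mid: /e/ ~ /ɘ/ ~ /ɤ/
Low-mid: /ɛ/ ~ /ɜ/ ~ /ʌ/
Low: only /ɑ/ (back); no central partner.
So /ɑ/ is the unpaired segment.

/ɑ/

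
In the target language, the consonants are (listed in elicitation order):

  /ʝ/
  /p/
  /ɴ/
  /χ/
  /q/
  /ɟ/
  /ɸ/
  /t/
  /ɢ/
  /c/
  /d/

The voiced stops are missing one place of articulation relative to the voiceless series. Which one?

bilabial

Voiceless: /p/ (bilabial), /t/ (alveolar), /c/ (palatal), /q/ (uvular).
Voiced: /d/ (alveolar), /ɟ/ (palatal), /ɢ/ (uvular).
Every place of articulation has a voiced member except bilabial, where /b/ would be expected.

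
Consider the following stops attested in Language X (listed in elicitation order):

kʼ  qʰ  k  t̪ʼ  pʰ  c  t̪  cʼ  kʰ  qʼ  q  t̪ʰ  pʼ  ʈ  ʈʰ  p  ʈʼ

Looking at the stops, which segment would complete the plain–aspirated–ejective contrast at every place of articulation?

place of articulation  plain     aspirated  ejective
bilabial          p         pʰ        pʼ      
dental            t̪        t̪ʰ       t̪ʼ     
retroflex         ʈ         ʈʰ        ʈʼ      
palatal           c         —         cʼ      
velar             k         kʰ        kʼ      
uvular            q         qʰ        qʼ      
The palatal row has no aspirated member, so the gap is the aspirated palatal stop /cʰ/.

/cʰ/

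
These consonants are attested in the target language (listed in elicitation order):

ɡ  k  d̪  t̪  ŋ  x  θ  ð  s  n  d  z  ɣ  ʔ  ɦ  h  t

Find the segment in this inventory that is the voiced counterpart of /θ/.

/ð/

/θ/ is a voiceless dental fricative.
The voiced counterpart is a voiced dental fricative — in this inventory, /ð/.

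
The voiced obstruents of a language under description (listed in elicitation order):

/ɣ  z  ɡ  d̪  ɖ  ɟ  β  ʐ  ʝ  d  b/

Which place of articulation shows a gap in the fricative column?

dental

bilabial: stop /b/, fricative /β/.
dental: stop /d̪/, fricative —.
alveolar: stop /d/, fricative /z/.
retroflex: stop /ɖ/, fricative /ʐ/.
palatal: stop /ɟ/, fricative /ʝ/.
velar: stop /ɡ/, fricative /ɣ/.
Every place of articulation has a fricative member except dental, where /ð/ would be expected.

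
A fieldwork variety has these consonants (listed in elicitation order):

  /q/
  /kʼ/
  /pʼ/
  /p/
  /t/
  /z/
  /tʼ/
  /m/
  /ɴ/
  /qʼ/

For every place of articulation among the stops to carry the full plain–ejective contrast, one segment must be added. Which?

Plain: /p/ (bilabial), /t/ (alveolar), /q/ (uvular).
Ejective: /pʼ/ (bilabial), /tʼ/ (alveolar), /kʼ/ (velar), /qʼ/ (uvular).
The velar row has no plain member, so the gap is the plain velar stop /k/.

/k/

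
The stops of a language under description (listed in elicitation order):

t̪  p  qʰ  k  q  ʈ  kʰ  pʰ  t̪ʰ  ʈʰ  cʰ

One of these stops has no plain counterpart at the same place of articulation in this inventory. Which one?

/cʰ/

Bilabial: /p/ ~ /pʰ/
Dental: /t̪/ ~ /t̪ʰ/
Retroflex: /ʈ/ ~ /ʈʰ/
Velar: /k/ ~ /kʰ/
Uvular: /q/ ~ /qʰ/
Palatal: only /cʰ/ (aspirated); no plain partner.
So /cʰ/ is the unpaired segment.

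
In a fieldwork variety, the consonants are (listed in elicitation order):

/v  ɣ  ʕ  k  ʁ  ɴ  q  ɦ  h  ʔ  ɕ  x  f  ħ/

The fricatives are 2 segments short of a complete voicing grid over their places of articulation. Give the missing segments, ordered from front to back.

place of articulation  voiceless  voiced  
labiodental       f         v       
alveolo-palatal   ɕ         —       
velar             x         ɣ       
uvular            —         ʁ       
pharyngeal        ħ         ʕ       
glottal           h         ɦ       
Gaps, from front to back: alveolo-palatal lacks voiced (/ʑ/); uvular lacks voiceless (/χ/).

/ʑ/, /χ/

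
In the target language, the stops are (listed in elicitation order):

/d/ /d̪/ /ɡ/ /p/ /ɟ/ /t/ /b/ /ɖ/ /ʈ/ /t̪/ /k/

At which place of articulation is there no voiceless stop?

bilabial: voiceless /p/, voiced /b/.
dental: voiceless /t̪/, voiced /d̪/.
alveolar: voiceless /t/, voiced /d/.
retroflex: voiceless /ʈ/, voiced /ɖ/.
palatal: voiceless —, voiced /ɟ/.
velar: voiceless /k/, voiced /ɡ/.
Every place of articulation has a voiceless member except palatal, where /c/ would be expected.

palatal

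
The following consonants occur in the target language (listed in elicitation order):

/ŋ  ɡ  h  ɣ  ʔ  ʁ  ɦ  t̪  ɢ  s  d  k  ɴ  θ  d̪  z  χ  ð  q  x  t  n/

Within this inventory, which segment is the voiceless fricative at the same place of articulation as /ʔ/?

/h/

/ʔ/ is a voiceless glottal stop.
The voiceless fricative at the same place is a voiceless glottal fricative — in this inventory, /h/.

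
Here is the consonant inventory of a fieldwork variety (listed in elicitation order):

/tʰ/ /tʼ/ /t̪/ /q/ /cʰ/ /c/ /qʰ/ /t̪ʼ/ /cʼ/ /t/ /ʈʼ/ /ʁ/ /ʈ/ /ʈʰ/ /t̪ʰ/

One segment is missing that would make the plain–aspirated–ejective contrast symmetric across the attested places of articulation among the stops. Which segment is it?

place of articulation  plain     aspirated  ejective
dental            t̪        t̪ʰ       t̪ʼ     
alveolar          t         tʰ        tʼ      
retroflex         ʈ         ʈʰ        ʈʼ      
palatal           c         cʰ        cʼ      
uvular            q         qʰ        —       
The uvular row has no ejective member, so the gap is the ejective uvular stop /qʼ/.

/qʼ/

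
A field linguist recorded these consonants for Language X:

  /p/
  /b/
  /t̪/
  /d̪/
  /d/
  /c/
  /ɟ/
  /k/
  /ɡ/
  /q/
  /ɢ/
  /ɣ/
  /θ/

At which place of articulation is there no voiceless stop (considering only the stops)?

bilabial: voiceless /p/, voiced /b/.
dental: voiceless /t̪/, voiced /d̪/.
alveolar: voiceless —, voiced /d/.
palatal: voiceless /c/, voiced /ɟ/.
velar: voiceless /k/, voiced /ɡ/.
uvular: voiceless /q/, voiced /ɢ/.
Every place of articulation has a voiceless member except alveolar, where /t/ would be expected.

alveolar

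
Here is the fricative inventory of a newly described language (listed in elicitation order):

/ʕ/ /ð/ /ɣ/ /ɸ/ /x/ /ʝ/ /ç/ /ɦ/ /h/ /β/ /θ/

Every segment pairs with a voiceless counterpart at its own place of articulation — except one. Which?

Bilabial: /ɸ/ ~ /β/
Dental: /θ/ ~ /ð/
Palatal: /ç/ ~ /ʝ/
Velar: /x/ ~ /ɣ/
Glottal: /h/ ~ /ɦ/
Pharyngeal: only /ʕ/ (voiced); no voiceless partner.
So /ʕ/ is the unpaired segment.

/ʕ/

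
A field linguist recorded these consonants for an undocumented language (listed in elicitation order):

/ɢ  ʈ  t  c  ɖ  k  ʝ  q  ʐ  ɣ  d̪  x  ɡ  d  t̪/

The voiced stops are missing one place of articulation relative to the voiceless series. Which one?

dental: voiceless /t̪/, voiced /d̪/.
alveolar: voiceless /t/, voiced /d/.
retroflex: voiceless /ʈ/, voiced /ɖ/.
palatal: voiceless /c/, voiced —.
velar: voiceless /k/, voiced /ɡ/.
uvular: voiceless /q/, voiced /ɢ/.
Every place of articulation has a voiced member except palatal, where /ɟ/ would be expected.

palatal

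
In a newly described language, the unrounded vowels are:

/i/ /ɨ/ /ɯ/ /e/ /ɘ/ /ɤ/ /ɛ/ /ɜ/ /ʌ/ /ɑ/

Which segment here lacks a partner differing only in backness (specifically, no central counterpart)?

/ɑ/

High: /i/ ~ /ɨ/ ~ /ɯ/
High-mid: /e/ ~ /ɘ/ ~ /ɤ/
Low-mid: /ɛ/ ~ /ɜ/ ~ /ʌ/
Low: only /ɑ/ (back); no central partner.
So /ɑ/ is the unpaired segment.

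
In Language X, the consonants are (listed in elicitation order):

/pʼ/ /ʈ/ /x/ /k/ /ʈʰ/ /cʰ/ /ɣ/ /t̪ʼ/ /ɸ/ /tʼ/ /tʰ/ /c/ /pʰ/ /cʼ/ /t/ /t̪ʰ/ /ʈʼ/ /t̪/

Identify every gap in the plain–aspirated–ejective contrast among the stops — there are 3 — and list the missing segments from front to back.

/p/, /kʰ/, /kʼ/

Plain: /t̪/ (dental), /t/ (alveolar), /ʈ/ (retroflex), /c/ (palatal), /k/ (velar).
Aspirated: /pʰ/ (bilabial), /t̪ʰ/ (dental), /tʰ/ (alveolar), /ʈʰ/ (retroflex), /cʰ/ (palatal).
Ejective: /pʼ/ (bilabial), /t̪ʼ/ (dental), /tʼ/ (alveolar), /ʈʼ/ (retroflex), /cʼ/ (palatal).
Gaps, from front to back: bilabial lacks plain (/p/); velar lacks aspirated (/kʰ/); velar lacks ejective (/kʼ/).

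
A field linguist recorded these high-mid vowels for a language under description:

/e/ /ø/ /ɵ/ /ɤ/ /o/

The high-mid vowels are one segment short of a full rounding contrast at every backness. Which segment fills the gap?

/ɘ/

backness          unrounded  rounded 
front             e         ø       
central           —         ɵ       
back              ɤ         o       
The central row has no unrounded member, so the gap is the central unrounded vowel /ɘ/.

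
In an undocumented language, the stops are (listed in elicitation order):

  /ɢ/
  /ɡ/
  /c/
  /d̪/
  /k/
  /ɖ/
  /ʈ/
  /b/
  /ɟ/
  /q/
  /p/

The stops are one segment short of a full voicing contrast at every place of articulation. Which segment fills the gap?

Voiceless: /p/ (bilabial), /ʈ/ (retroflex), /c/ (palatal), /k/ (velar), /q/ (uvular).
Voiced: /b/ (bilabial), /d̪/ (dental), /ɖ/ (retroflex), /ɟ/ (palatal), /ɡ/ (velar), /ɢ/ (uvular).
The dental row has no voiceless member, so the gap is the voiceless dental stop /t̪/.

/t̪/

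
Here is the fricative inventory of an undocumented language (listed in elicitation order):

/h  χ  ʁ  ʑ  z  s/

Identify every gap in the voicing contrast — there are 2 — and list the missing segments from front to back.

Voiceless: /s/ (alveolar), /χ/ (uvular), /h/ (glottal).
Voiced: /z/ (alveolar), /ʑ/ (alveolo-palatal), /ʁ/ (uvular).
Gaps, from front to back: alveolo-palatal lacks voiceless (/ɕ/); glottal lacks voiced (/ɦ/).

/ɕ/, /ɦ/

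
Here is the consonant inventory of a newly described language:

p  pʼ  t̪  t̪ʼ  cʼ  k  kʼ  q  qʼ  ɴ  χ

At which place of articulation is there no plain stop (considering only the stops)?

Plain: /p/ (bilabial), /t̪/ (dental), /k/ (velar), /q/ (uvular).
Ejective: /pʼ/ (bilabial), /t̪ʼ/ (dental), /cʼ/ (palatal), /kʼ/ (velar), /qʼ/ (uvular).
Every place of articulation has a plain member except palatal, where /c/ would be expected.

palatal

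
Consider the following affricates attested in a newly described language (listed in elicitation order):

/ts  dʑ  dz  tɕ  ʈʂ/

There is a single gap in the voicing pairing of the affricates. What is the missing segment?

/ɖʐ/

place of articulation  voiceless  voiced  
alveolar          ts        dz      
retroflex         ʈʂ        —       
alveolo-palatal   tɕ        dʑ      
The retroflex row has no voiced member, so the gap is the voiced retroflex affricate /ɖʐ/.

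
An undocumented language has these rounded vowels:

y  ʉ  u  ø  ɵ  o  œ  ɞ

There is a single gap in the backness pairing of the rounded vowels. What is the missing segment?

/ɔ/

high: front /y/, central /ʉ/, back /u/.
high-mid: front /ø/, central /ɵ/, back /o/.
low-mid: front /œ/, central /ɞ/, back —.
The low-mid row has no back member, so the gap is the low-mid back rounded vowel /ɔ/.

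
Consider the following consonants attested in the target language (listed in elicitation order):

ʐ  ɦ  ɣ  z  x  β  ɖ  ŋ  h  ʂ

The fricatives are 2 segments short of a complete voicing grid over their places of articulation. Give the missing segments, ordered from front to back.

/ɸ/, /s/

Voiceless: /ʂ/ (retroflex), /x/ (velar), /h/ (glottal).
Voiced: /β/ (bilabial), /z/ (alveolar), /ʐ/ (retroflex), /ɣ/ (velar), /ɦ/ (glottal).
Gaps, from front to back: bilabial lacks voiceless (/ɸ/); alveolar lacks voiceless (/s/).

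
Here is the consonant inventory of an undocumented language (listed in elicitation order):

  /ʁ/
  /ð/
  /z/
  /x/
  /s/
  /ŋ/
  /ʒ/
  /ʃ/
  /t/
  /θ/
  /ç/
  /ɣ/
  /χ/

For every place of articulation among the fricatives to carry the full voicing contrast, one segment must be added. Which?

/ʝ/

Voiceless: /θ/ (dental), /s/ (alveolar), /ʃ/ (postalveolar), /ç/ (palatal), /x/ (velar), /χ/ (uvular).
Voiced: /ð/ (dental), /z/ (alveolar), /ʒ/ (postalveolar), /ɣ/ (velar), /ʁ/ (uvular).
The palatal row has no voiced member, so the gap is the voiced palatal fricative /ʝ/.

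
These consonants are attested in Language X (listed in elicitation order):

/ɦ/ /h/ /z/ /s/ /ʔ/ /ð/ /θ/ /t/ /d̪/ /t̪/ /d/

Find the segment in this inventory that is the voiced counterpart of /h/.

/h/ is a voiceless glottal fricative.
The voiced counterpart is a voiced glottal fricative — in this inventory, /ɦ/.

/ɦ/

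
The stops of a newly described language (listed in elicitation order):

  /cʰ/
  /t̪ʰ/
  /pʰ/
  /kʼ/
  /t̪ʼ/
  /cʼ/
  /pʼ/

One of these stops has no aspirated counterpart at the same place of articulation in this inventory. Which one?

Bilabial: /pʰ/ ~ /pʼ/
Dental: /t̪ʰ/ ~ /t̪ʼ/
Palatal: /cʰ/ ~ /cʼ/
Velar: only /kʼ/ (ejective); no aspirated partner.
So /kʼ/ is the unpaired segment.

/kʼ/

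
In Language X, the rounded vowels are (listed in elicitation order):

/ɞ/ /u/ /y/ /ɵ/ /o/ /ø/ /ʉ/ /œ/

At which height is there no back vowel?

high: front /y/, central /ʉ/, back /u/.
high-mid: front /ø/, central /ɵ/, back /o/.
low-mid: front /œ/, central /ɞ/, back —.
Every height has a back member except low-mid, where /ɔ/ would be expected.

low-mid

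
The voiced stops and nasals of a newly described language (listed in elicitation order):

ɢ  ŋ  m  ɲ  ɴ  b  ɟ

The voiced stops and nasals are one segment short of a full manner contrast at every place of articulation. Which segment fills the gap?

/ɡ/

place of articulation  oral stop  nasal   
bilabial          b         m       
palatal           ɟ         ɲ       
velar             —         ŋ       
uvular            ɢ         ɴ       
The velar row has no oral stop member, so the gap is the velar oral stop /ɡ/.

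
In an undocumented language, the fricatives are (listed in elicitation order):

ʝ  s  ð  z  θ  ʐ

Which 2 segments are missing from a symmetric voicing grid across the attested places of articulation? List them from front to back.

dental: voiceless /θ/, voiced /ð/.
alveolar: voiceless /s/, voiced /z/.
retroflex: voiceless —, voiced /ʐ/.
palatal: voiceless —, voiced /ʝ/.
Gaps, from front to back: retroflex lacks voiceless (/ʂ/); palatal lacks voiceless (/ç/).

/ʂ/, /ç/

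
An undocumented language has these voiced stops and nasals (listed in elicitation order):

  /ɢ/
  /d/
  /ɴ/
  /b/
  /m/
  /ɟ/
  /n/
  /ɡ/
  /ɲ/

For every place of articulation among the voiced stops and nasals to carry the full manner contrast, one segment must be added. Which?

/ŋ/

place of articulation  oral stop  nasal   
bilabial          b         m       
alveolar          d         n       
palatal           ɟ         ɲ       
velar             ɡ         —       
uvular            ɢ         ɴ       
The velar row has no nasal member, so the gap is the velar nasal /ŋ/.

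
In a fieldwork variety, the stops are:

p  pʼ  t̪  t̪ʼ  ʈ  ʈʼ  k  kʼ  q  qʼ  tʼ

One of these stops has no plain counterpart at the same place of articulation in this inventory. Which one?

Bilabial: /p/ ~ /pʼ/
Dental: /t̪/ ~ /t̪ʼ/
Retroflex: /ʈ/ ~ /ʈʼ/
Velar: /k/ ~ /kʼ/
Uvular: /q/ ~ /qʼ/
Alveolar: only /tʼ/ (ejective); no plain partner.
So /tʼ/ is the unpaired segment.

/tʼ/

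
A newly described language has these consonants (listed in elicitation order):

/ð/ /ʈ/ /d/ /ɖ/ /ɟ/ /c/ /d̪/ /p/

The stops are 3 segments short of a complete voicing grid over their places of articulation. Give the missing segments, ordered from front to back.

/b/, /t̪/, /t/

Voiceless: /p/ (bilabial), /ʈ/ (retroflex), /c/ (palatal).
Voiced: /d̪/ (dental), /d/ (alveolar), /ɖ/ (retroflex), /ɟ/ (palatal).
Gaps, from front to back: bilabial lacks voiced (/b/); dental lacks voiceless (/t̪/); alveolar lacks voiceless (/t/).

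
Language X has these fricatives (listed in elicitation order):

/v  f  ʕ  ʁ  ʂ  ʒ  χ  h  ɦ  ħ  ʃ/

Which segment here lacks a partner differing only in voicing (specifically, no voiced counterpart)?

/ʂ/

Labiodental: /f/ ~ /v/
Postalveolar: /ʃ/ ~ /ʒ/
Uvular: /χ/ ~ /ʁ/
Pharyngeal: /ħ/ ~ /ʕ/
Glottal: /h/ ~ /ɦ/
Retroflex: only /ʂ/ (voiceless); no voiced partner.
So /ʂ/ is the unpaired segment.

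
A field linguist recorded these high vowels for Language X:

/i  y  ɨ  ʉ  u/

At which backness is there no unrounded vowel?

Unrounded: /i/ (front), /ɨ/ (central).
Rounded: /y/ (front), /ʉ/ (central), /u/ (back).
Every backness has an unrounded member except back, where /ɯ/ would be expected.

back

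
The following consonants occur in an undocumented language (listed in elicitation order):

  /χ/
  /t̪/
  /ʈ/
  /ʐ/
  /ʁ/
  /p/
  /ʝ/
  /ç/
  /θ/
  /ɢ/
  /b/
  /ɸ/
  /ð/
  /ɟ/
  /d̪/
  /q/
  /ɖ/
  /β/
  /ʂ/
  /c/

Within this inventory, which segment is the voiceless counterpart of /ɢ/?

/ɢ/ is a voiced uvular stop.
The voiceless counterpart is a voiceless uvular stop — in this inventory, /q/.

/q/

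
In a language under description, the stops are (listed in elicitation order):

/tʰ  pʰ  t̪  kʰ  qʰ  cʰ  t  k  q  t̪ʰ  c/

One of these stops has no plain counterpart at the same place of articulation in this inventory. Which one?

Dental: /t̪/ ~ /t̪ʰ/
Alveolar: /t/ ~ /tʰ/
Palatal: /c/ ~ /cʰ/
Velar: /k/ ~ /kʰ/
Uvular: /q/ ~ /qʰ/
Bilabial: only /pʰ/ (aspirated); no plain partner.
So /pʰ/ is the unpaired segment.

/pʰ/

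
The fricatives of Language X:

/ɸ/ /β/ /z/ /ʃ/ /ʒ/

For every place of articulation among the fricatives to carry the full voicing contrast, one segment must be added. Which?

/s/

bilabial: voiceless /ɸ/, voiced /β/.
alveolar: voiceless —, voiced /z/.
postalveolar: voiceless /ʃ/, voiced /ʒ/.
The alveolar row has no voiceless member, so the gap is the voiceless alveolar fricative /s/.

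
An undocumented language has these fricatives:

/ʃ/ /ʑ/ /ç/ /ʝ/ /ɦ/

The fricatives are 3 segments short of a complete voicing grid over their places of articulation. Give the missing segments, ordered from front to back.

Voiceless: /ʃ/ (postalveolar), /ç/ (palatal).
Voiced: /ʑ/ (alveolo-palatal), /ʝ/ (palatal), /ɦ/ (glottal).
Gaps, from front to back: postalveolar lacks voiced (/ʒ/); alveolo-palatal lacks voiceless (/ɕ/); glottal lacks voiceless (/h/).

/ʒ/, /ɕ/, /h/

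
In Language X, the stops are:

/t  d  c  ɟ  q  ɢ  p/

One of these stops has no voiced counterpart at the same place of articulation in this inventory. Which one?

/p/

Alveolar: /t/ ~ /d/
Palatal: /c/ ~ /ɟ/
Uvular: /q/ ~ /ɢ/
Bilabial: only /p/ (voiceless); no voiced partner.
So /p/ is the unpaired segment.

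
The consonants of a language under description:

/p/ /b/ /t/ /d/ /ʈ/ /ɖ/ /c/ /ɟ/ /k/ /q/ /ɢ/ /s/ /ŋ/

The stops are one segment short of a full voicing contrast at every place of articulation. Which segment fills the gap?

/ɡ/

Voiceless: /p/ (bilabial), /t/ (alveolar), /ʈ/ (retroflex), /c/ (palatal), /k/ (velar), /q/ (uvular).
Voiced: /b/ (bilabial), /d/ (alveolar), /ɖ/ (retroflex), /ɟ/ (palatal), /ɢ/ (uvular).
The velar row has no voiced member, so the gap is the voiced velar stop /ɡ/.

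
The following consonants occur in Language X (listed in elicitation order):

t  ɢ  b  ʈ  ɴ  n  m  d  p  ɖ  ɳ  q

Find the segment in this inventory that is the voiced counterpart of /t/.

/d/

/t/ is a voiceless alveolar stop.
The voiced counterpart is a voiced alveolar stop — in this inventory, /d/.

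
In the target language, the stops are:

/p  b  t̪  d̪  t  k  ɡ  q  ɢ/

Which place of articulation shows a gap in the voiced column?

bilabial: voiceless /p/, voiced /b/.
dental: voiceless /t̪/, voiced /d̪/.
alveolar: voiceless /t/, voiced —.
velar: voiceless /k/, voiced /ɡ/.
uvular: voiceless /q/, voiced /ɢ/.
Every place of articulation has a voiced member except alveolar, where /d/ would be expected.

alveolar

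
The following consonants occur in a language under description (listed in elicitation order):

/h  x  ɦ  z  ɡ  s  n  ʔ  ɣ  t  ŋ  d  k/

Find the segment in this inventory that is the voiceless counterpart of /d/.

/d/ is a voiced alveolar stop.
The voiceless counterpart is a voiceless alveolar stop — in this inventory, /t/.

/t/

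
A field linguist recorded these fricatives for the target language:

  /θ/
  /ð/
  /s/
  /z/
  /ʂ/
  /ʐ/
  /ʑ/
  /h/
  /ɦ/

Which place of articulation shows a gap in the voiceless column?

dental: voiceless /θ/, voiced /ð/.
alveolar: voiceless /s/, voiced /z/.
retroflex: voiceless /ʂ/, voiced /ʐ/.
alveolo-palatal: voiceless —, voiced /ʑ/.
glottal: voiceless /h/, voiced /ɦ/.
Every place of articulation has a voiceless member except alveolo-palatal, where /ɕ/ would be expected.

alveolo-palatal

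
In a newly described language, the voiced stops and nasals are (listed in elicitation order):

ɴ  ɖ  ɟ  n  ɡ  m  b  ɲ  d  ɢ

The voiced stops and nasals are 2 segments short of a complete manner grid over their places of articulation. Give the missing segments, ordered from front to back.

place of articulation  oral stop  nasal   
bilabial          b         m       
alveolar          d         n       
retroflex         ɖ         —       
palatal           ɟ         ɲ       
velar             ɡ         —       
uvular            ɢ         ɴ       
Gaps, from front to back: retroflex lacks nasal (/ɳ/); velar lacks nasal (/ŋ/).

/ɳ/, /ŋ/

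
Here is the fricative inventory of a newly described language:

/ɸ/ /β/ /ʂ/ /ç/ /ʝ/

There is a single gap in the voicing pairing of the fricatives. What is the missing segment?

Voiceless: /ɸ/ (bilabial), /ʂ/ (retroflex), /ç/ (palatal).
Voiced: /β/ (bilabial), /ʝ/ (palatal).
The retroflex row has no voiced member, so the gap is the voiced retroflex fricative /ʐ/.

/ʐ/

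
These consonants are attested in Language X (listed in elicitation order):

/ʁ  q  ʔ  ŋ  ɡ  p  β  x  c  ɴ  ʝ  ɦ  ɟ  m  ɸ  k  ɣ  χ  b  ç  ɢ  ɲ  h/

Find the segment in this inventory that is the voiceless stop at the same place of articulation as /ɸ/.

/ɸ/ is a voiceless bilabial fricative.
The voiceless stop at the same place is a voiceless bilabial stop — in this inventory, /p/.

/p/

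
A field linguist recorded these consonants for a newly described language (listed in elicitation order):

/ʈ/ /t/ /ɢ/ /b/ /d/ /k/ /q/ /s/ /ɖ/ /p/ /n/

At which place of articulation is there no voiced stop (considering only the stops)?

velar

Voiceless: /p/ (bilabial), /t/ (alveolar), /ʈ/ (retroflex), /k/ (velar), /q/ (uvular).
Voiced: /b/ (bilabial), /d/ (alveolar), /ɖ/ (retroflex), /ɢ/ (uvular).
Every place of articulation has a voiced member except velar, where /ɡ/ would be expected.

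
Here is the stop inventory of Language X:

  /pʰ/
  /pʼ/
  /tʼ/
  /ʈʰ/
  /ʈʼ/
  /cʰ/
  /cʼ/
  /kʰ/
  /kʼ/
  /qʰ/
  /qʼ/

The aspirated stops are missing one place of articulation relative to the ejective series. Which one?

alveolar

place of articulation  aspirated  ejective
bilabial          pʰ        pʼ      
alveolar          —         tʼ      
retroflex         ʈʰ        ʈʼ      
palatal           cʰ        cʼ      
velar             kʰ        kʼ      
uvular            qʰ        qʼ      
Every place of articulation has an aspirated member except alveolar, where /tʰ/ would be expected.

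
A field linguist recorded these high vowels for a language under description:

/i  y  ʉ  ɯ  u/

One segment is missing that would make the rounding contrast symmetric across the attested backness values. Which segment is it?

/ɨ/

front: unrounded /i/, rounded /y/.
central: unrounded —, rounded /ʉ/.
back: unrounded /ɯ/, rounded /u/.
The central row has no unrounded member, so the gap is the central unrounded vowel /ɨ/.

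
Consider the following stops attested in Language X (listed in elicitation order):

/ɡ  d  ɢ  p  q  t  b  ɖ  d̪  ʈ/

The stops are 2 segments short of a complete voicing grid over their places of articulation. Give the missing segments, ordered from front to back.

bilabial: voiceless /p/, voiced /b/.
dental: voiceless —, voiced /d̪/.
alveolar: voiceless /t/, voiced /d/.
retroflex: voiceless /ʈ/, voiced /ɖ/.
velar: voiceless —, voiced /ɡ/.
uvular: voiceless /q/, voiced /ɢ/.
Gaps, from front to back: dental lacks voiceless (/t̪/); velar lacks voiceless (/k/).

/t̪/, /k/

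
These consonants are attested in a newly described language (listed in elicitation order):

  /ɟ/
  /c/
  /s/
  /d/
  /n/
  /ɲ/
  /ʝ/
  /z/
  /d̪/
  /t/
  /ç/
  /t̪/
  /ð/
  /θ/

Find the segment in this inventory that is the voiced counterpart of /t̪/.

/d̪/

/t̪/ is a voiceless dental stop.
The voiced counterpart is a voiced dental stop — in this inventory, /d̪/.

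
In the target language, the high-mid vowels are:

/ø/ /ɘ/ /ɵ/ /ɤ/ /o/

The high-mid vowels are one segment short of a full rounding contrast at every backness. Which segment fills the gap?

front: unrounded —, rounded /ø/.
central: unrounded /ɘ/, rounded /ɵ/.
back: unrounded /ɤ/, rounded /o/.
The front row has no unrounded member, so the gap is the front unrounded vowel /e/.

/e/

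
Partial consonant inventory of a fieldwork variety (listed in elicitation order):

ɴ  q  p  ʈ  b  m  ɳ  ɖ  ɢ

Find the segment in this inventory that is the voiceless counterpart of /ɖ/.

/ɖ/ is a voiced retroflex stop.
The voiceless counterpart is a voiceless retroflex stop — in this inventory, /ʈ/.

/ʈ/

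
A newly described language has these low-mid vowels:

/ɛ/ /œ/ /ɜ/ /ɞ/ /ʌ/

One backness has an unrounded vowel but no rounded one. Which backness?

front: unrounded /ɛ/, rounded /œ/.
central: unrounded /ɜ/, rounded /ɞ/.
back: unrounded /ʌ/, rounded —.
Every backness has a rounded member except back, where /ɔ/ would be expected.

back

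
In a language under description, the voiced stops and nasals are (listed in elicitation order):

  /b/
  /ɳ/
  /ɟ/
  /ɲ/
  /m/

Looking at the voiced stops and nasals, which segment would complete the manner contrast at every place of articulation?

place of articulation  oral stop  nasal   
bilabial          b         m       
retroflex         —         ɳ       
palatal           ɟ         ɲ       
The retroflex row has no oral stop member, so the gap is the retroflex oral stop /ɖ/.

/ɖ/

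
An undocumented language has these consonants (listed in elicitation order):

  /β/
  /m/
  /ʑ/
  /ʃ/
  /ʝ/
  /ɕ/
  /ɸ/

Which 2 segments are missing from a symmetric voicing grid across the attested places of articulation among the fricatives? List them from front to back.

Voiceless: /ɸ/ (bilabial), /ʃ/ (postalveolar), /ɕ/ (alveolo-palatal).
Voiced: /β/ (bilabial), /ʑ/ (alveolo-palatal), /ʝ/ (palatal).
Gaps, from front to back: postalveolar lacks voiced (/ʒ/); palatal lacks voiceless (/ç/).

/ʒ/, /ç/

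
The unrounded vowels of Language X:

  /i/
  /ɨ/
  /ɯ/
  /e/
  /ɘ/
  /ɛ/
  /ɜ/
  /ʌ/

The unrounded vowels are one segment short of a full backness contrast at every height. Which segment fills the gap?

/ɤ/

high: front /i/, central /ɨ/, back /ɯ/.
high-mid: front /e/, central /ɘ/, back —.
low-mid: front /ɛ/, central /ɜ/, back /ʌ/.
The high-mid row has no back member, so the gap is the high-mid back unrounded vowel /ɤ/.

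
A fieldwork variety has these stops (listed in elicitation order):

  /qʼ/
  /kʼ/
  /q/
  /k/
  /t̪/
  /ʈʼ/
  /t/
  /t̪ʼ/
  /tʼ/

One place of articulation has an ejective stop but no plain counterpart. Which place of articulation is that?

retroflex

place of articulation  plain     ejective
dental            t̪        t̪ʼ     
alveolar          t         tʼ      
retroflex         —         ʈʼ      
velar             k         kʼ      
uvular            q         qʼ      
Every place of articulation has a plain member except retroflex, where /ʈ/ would be expected.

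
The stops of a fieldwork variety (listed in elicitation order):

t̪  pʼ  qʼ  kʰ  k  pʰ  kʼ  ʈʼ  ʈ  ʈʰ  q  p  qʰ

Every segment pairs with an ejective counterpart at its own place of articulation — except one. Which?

/t̪/

Bilabial: /p/ ~ /pʰ/ ~ /pʼ/
Retroflex: /ʈ/ ~ /ʈʰ/ ~ /ʈʼ/
Velar: /k/ ~ /kʰ/ ~ /kʼ/
Uvular: /q/ ~ /qʰ/ ~ /qʼ/
Dental: only /t̪/ (plain); no ejective partner.
So /t̪/ is the unpaired segment.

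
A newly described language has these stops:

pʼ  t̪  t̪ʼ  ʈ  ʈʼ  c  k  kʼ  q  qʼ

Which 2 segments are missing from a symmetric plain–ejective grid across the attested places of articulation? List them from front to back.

place of articulation  plain     ejective
bilabial          —         pʼ      
dental            t̪        t̪ʼ     
retroflex         ʈ         ʈʼ      
palatal           c         —       
velar             k         kʼ      
uvular            q         qʼ      
Gaps, from front to back: bilabial lacks plain (/p/); palatal lacks ejective (/cʼ/).

/p/, /cʼ/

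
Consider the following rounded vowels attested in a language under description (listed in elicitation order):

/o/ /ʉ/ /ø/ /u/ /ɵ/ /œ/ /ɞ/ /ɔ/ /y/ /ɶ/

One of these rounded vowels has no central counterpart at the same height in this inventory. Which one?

High: /y/ ~ /ʉ/ ~ /u/
High-mid: /ø/ ~ /ɵ/ ~ /o/
Low-mid: /œ/ ~ /ɞ/ ~ /ɔ/
Low: only /ɶ/ (front); no central partner.
So /ɶ/ is the unpaired segment.

/ɶ/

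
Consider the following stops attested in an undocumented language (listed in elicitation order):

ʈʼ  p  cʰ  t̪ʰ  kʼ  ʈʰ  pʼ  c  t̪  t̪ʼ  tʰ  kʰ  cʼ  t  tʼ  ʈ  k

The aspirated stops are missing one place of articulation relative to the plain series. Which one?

Plain: /p/ (bilabial), /t̪/ (dental), /t/ (alveolar), /ʈ/ (retroflex), /c/ (palatal), /k/ (velar).
Aspirated: /t̪ʰ/ (dental), /tʰ/ (alveolar), /ʈʰ/ (retroflex), /cʰ/ (palatal), /kʰ/ (velar).
Ejective: /pʼ/ (bilabial), /t̪ʼ/ (dental), /tʼ/ (alveolar), /ʈʼ/ (retroflex), /cʼ/ (palatal), /kʼ/ (velar).
Every place of articulation has an aspirated member except bilabial, where /pʰ/ would be expected.

bilabial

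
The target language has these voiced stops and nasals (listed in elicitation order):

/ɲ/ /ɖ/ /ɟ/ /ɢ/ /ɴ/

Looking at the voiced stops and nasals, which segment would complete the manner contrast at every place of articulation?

/ɳ/

Oral stop: /ɖ/ (retroflex), /ɟ/ (palatal), /ɢ/ (uvular).
Nasal: /ɲ/ (palatal), /ɴ/ (uvular).
The retroflex row has no nasal member, so the gap is the retroflex nasal /ɳ/.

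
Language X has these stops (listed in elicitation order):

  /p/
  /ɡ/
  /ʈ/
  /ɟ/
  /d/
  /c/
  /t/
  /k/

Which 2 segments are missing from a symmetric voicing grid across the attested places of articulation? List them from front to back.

/b/, /ɖ/

bilabial: voiceless /p/, voiced —.
alveolar: voiceless /t/, voiced /d/.
retroflex: voiceless /ʈ/, voiced —.
palatal: voiceless /c/, voiced /ɟ/.
velar: voiceless /k/, voiced /ɡ/.
Gaps, from front to back: bilabial lacks voiced (/b/); retroflex lacks voiced (/ɖ/).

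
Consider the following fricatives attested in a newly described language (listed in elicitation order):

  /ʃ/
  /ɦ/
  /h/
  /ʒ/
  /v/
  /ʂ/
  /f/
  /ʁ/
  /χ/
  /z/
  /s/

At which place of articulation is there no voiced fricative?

retroflex

place of articulation  voiceless  voiced  
labiodental       f         v       
alveolar          s         z       
postalveolar      ʃ         ʒ       
retroflex         ʂ         —       
uvular            χ         ʁ       
glottal           h         ɦ       
Every place of articulation has a voiced member except retroflex, where /ʐ/ would be expected.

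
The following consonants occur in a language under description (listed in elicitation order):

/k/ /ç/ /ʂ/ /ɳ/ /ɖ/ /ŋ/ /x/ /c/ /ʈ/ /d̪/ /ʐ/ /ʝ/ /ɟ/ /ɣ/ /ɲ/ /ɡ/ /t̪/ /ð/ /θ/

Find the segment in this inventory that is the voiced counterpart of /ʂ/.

/ʂ/ is a voiceless retroflex fricative.
The voiced counterpart is a voiced retroflex fricative — in this inventory, /ʐ/.

/ʐ/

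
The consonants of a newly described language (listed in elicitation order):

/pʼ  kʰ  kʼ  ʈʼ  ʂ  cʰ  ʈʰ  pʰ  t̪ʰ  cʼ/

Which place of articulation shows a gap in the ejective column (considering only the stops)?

bilabial: aspirated /pʰ/, ejective /pʼ/.
dental: aspirated /t̪ʰ/, ejective —.
retroflex: aspirated /ʈʰ/, ejective /ʈʼ/.
palatal: aspirated /cʰ/, ejective /cʼ/.
velar: aspirated /kʰ/, ejective /kʼ/.
Every place of articulation has an ejective member except dental, where /t̪ʼ/ would be expected.

dental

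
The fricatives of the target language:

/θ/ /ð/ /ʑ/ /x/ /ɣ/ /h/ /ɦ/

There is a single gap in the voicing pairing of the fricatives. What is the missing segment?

/ɕ/

dental: voiceless /θ/, voiced /ð/.
alveolo-palatal: voiceless —, voiced /ʑ/.
velar: voiceless /x/, voiced /ɣ/.
glottal: voiceless /h/, voiced /ɦ/.
The alveolo-palatal row has no voiceless member, so the gap is the voiceless alveolo-palatal fricative /ɕ/.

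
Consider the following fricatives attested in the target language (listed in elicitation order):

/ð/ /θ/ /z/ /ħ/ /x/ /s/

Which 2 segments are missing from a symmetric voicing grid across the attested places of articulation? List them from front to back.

Voiceless: /θ/ (dental), /s/ (alveolar), /x/ (velar), /ħ/ (pharyngeal).
Voiced: /ð/ (dental), /z/ (alveolar).
Gaps, from front to back: velar lacks voiced (/ɣ/); pharyngeal lacks voiced (/ʕ/).

/ɣ/, /ʕ/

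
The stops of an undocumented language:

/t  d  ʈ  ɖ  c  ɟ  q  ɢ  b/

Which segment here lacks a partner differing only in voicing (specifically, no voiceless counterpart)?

Alveolar: /t/ ~ /d/
Retroflex: /ʈ/ ~ /ɖ/
Palatal: /c/ ~ /ɟ/
Uvular: /q/ ~ /ɢ/
Bilabial: only /b/ (voiced); no voiceless partner.
So /b/ is the unpaired segment.

/b/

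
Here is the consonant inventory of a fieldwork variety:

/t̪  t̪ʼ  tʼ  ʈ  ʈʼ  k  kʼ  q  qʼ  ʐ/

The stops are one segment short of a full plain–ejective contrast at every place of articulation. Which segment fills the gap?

/t/

Plain: /t̪/ (dental), /ʈ/ (retroflex), /k/ (velar), /q/ (uvular).
Ejective: /t̪ʼ/ (dental), /tʼ/ (alveolar), /ʈʼ/ (retroflex), /kʼ/ (velar), /qʼ/ (uvular).
The alveolar row has no plain member, so the gap is the plain alveolar stop /t/.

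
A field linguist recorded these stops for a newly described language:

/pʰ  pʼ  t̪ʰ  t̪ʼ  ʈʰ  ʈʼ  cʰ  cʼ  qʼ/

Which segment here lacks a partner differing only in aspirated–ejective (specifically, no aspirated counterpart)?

Bilabial: /pʰ/ ~ /pʼ/
Dental: /t̪ʰ/ ~ /t̪ʼ/
Retroflex: /ʈʰ/ ~ /ʈʼ/
Palatal: /cʰ/ ~ /cʼ/
Uvular: only /qʼ/ (ejective); no aspirated partner.
So /qʼ/ is the unpaired segment.

/qʼ/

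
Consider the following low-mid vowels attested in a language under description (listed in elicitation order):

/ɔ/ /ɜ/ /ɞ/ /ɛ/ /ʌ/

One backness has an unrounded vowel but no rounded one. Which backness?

Unrounded: /ɛ/ (front), /ɜ/ (central), /ʌ/ (back).
Rounded: /ɞ/ (central), /ɔ/ (back).
Every backness has a rounded member except front, where /œ/ would be expected.

front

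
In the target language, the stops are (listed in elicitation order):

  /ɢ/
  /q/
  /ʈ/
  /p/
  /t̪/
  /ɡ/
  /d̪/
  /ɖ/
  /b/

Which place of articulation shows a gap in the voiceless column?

place of articulation  voiceless  voiced  
bilabial          p         b       
dental            t̪        d̪      
retroflex         ʈ         ɖ       
velar             —         ɡ       
uvular            q         ɢ       
Every place of articulation has a voiceless member except velar, where /k/ would be expected.

velar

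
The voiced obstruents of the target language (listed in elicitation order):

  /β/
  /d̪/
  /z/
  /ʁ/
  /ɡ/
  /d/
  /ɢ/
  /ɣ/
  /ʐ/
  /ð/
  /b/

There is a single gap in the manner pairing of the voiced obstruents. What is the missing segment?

/ɖ/

place of articulation  stop      fricative
bilabial          b         β       
dental            d̪        ð       
alveolar          d         z       
retroflex         —         ʐ       
velar             ɡ         ɣ       
uvular            ɢ         ʁ       
The retroflex row has no stop member, so the gap is the retroflex stop /ɖ/.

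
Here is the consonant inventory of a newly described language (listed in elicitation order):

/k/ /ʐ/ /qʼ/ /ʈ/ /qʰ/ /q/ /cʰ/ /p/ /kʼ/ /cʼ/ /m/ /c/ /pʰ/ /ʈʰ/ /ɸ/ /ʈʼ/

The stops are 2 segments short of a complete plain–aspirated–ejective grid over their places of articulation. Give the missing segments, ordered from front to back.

/pʼ/, /kʰ/

place of articulation  plain     aspirated  ejective
bilabial          p         pʰ        —       
retroflex         ʈ         ʈʰ        ʈʼ      
palatal           c         cʰ        cʼ      
velar             k         —         kʼ      
uvular            q         qʰ        qʼ      
Gaps, from front to back: bilabial lacks ejective (/pʼ/); velar lacks aspirated (/kʰ/).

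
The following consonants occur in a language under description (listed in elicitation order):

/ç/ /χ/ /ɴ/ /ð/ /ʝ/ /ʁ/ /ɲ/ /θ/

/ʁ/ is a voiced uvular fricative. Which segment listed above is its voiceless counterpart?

/χ/

The voiceless counterpart is a voiceless uvular fricative — in this inventory, /χ/.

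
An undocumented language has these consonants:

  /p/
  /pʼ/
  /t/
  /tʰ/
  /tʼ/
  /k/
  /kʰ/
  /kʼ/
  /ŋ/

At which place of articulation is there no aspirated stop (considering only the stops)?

place of articulation  plain     aspirated  ejective
bilabial          p         —         pʼ      
alveolar          t         tʰ        tʼ      
velar             k         kʰ        kʼ      
Every place of articulation has an aspirated member except bilabial, where /pʰ/ would be expected.

bilabial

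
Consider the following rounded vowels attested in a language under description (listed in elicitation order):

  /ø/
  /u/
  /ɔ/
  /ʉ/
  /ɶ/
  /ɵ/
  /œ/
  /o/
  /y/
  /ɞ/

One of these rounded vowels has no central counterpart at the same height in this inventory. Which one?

High: /y/ ~ /ʉ/ ~ /u/
High-mid: /ø/ ~ /ɵ/ ~ /o/
Low-mid: /œ/ ~ /ɞ/ ~ /ɔ/
Low: only /ɶ/ (front); no central partner.
So /ɶ/ is the unpaired segment.

/ɶ/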